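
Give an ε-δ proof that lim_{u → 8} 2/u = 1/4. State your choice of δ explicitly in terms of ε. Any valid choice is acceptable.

δ = min(4, 16ε)

Suppose ε > 0. We seek δ > 0 such that 0 < |u − 8| < δ implies |2/u − (1/4)| < ε.
|2/u − (1/4)| = 2·|8 − u|/(8·|u|) = 2|u − 8|/(8|u|).
Restrict δ ≤ 4. Then |u − 8| < 4 gives |u| > 4, so 8|u| > 32.
Then |2/u − (1/4)| < 2|u − 8|/32, which is < ε when |u − 8| < 16ε.
Take δ = min(4, 16ε). Then 0 < |u − 8| < δ gives both |u − 8| < 4 and |u − 8| < 16ε, so |2/u − (1/4)| < ε.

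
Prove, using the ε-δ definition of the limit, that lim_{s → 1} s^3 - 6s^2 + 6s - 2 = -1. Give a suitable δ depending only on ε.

Let ε > 0. We want δ > 0 such that 0 < |s − 1| < δ implies |(s^3 - 6s^2 + 6s - 2) + 1| < ε.
(s^3 - 6s^2 + 6s - 2) + 1 = s^3 - 6s^2 + 6s - 1 = (s − 1)(s^2 - 5s + 1).
So |(s^3 - 6s^2 + 6s - 2) + 1| = |s − 1|·|s^2 - 5s + 1|.
Require δ ≤ 1. Then |s − 1| < 1 gives |s| < 2, and by the triangle inequality |s^2 - 5s + 1| ≤ 2^2 + 5·2 + 1 = 15.
Hence |(s^3 - 6s^2 + 6s - 2) + 1| ≤ 15|s − 1| < ε provided |s − 1| < ε/15.
Take δ = min(1, ε/15). Then 0 < |s − 1| < δ gives both |s − 1| < 1 and |s − 1| < ε/15, so |(s^3 - 6s^2 + 6s - 2) + 1| < ε.

δ = min(1, ε/15)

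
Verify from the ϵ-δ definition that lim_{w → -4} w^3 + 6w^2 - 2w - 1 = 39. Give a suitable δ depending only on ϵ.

Suppose ϵ > 0. We want δ > 0 such that 0 < |w + 4| < δ implies |(w^3 + 6w^2 - 2w - 1) − 39| < ϵ.
(w^3 + 6w^2 - 2w - 1) − 39 = w^3 + 6w^2 - 2w - 40 = (w + 4)(w^2 + 2w - 10).
So |(w^3 + 6w^2 - 2w - 1) − 39| = |w + 4|·|w^2 + 2w - 10|.
Assume first that |w + 4| < 2, so |w| < 6. Then |w^2 + 2w - 10| ≤ 6^2 + 2·6 + 10 = 58.
Hence |(w^3 + 6w^2 - 2w - 1) − 39| ≤ 58|w + 4| < ϵ provided |w + 4| < ϵ/58.
Take δ = min(2, ϵ/58). Then 0 < |w + 4| < δ gives both |w + 4| < 2 and |w + 4| < ϵ/58, so |(w^3 + 6w^2 - 2w - 1) − 39| < ϵ.

δ = min(2, ϵ/58)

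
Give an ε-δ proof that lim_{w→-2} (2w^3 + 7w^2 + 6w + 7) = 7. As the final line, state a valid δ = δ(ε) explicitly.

Let ε > 0 be given. We want δ > 0 such that 0 < |w + 2| < δ implies |(2w^3 + 7w^2 + 6w + 7) − 7| < ε.
(2w^3 + 7w^2 + 6w + 7) − 7 = 2w^3 + 7w^2 + 6w = (w + 2)(2w^2 + 3w).
So |(2w^3 + 7w^2 + 6w + 7) − 7| = |w + 2|·|2w^2 + 3w|.
Require δ ≤ 2. Then |w + 2| < 2 gives |w| < 4, and by the triangle inequality |2w^2 + 3w| ≤ 2·4^2 + 3·4 = 44.
Hence |(2w^3 + 7w^2 + 6w + 7) − 7| ≤ 44|w + 2| < ε provided |w + 2| < ε/44.
Take δ = min(2, ε/44). Then 0 < |w + 2| < δ gives both |w + 2| < 2 and |w + 2| < ε/44, so |(2w^3 + 7w^2 + 6w + 7) − 7| < ε.

δ = min(2, ε/44)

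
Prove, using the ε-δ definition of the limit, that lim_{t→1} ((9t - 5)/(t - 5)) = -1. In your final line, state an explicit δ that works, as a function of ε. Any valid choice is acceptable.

δ = min(2, (1/5)ε)

Let ε > 0 be given. We want δ > 0 with 0 < |t − 1| < δ ⇒ |(9t - 5)/(t - 5) + 1| < ε.
Combining over a common denominator, (9t - 5)/(t - 5) + 1 = [(9t - 5)·(-4) − 4·(t - 5)] / [(-4)·(t - 5)] = -40(t − 1) / ((-4)(t - 5)).
So |(9t - 5)/(t - 5) + 1| = 40|t − 1| / (4·|t − 5|).
Require δ ≤ 2, so |t − 5| ≥ |-4| − |t − 1| > 4 − 2 = 2.
Hence |(9t - 5)/(t - 5) + 1| < 40|t − 1|/(4·2) = 5|t − 1|, which is < ε once |t − 1| < (1/5)ε.
Take δ = min(2, (1/5)ε). Then 0 < |t − 1| < δ forces both bounds, so |(9t - 5)/(t - 5) + 1| < ε.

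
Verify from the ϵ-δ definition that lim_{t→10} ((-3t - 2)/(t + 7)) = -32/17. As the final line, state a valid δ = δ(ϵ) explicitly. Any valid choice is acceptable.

δ = min(17/2, (289/38)ϵ)

Fix ϵ > 0. We want δ > 0 with 0 < |t − 10| < δ ⇒ |(-3t - 2)/(t + 7) + 32/17| < ϵ.
Combining over a common denominator, (-3t - 2)/(t + 7) + 32/17 = [(-3t - 2)·17 − (-32)·(t + 7)] / [17·(t + 7)] = -19(t − 10) / (17(t + 7)).
So |(-3t - 2)/(t + 7) + 32/17| = 19|t − 10| / (17·|t + 7|).
Require δ ≤ 17/2, so |t + 7| ≥ |17| − |t − 10| > 17 − 17/2 = 17/2.
Hence |(-3t - 2)/(t + 7) + 32/17| < 19|t − 10|/(17·(17/2)) = (38/289)|t − 10|, which is < ϵ once |t − 10| < (289/38)ϵ.
Take δ = min(17/2, (289/38)ϵ). Then 0 < |t − 10| < δ forces both bounds, so |(-3t - 2)/(t + 7) + 32/17| < ϵ.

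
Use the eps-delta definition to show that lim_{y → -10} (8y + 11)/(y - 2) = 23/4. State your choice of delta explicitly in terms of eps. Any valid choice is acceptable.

delta = min(6, (8/3)eps)

Fix eps > 0. We want delta > 0 with 0 < |y + 10| < delta ⇒ |(8y + 11)/(y - 2) − (23/4)| < eps.
Combining over a common denominator, (8y + 11)/(y - 2) − (23/4) = [(8y + 11)·(-12) − (-69)·(y - 2)] / [(-12)·(y - 2)] = -27(y + 10) / ((-12)(y - 2)).
So |(8y + 11)/(y - 2) − (23/4)| = 27|y + 10| / (12·|y − 2|).
Restrict delta ≤ 6. Then |y + 10| < 6 gives |y − 2| = |(y + 10) + (-12)| ≥ 12 − 6 = 6.
Hence |(8y + 11)/(y - 2) − (23/4)| < 27|y + 10|/(12·6) = (3/8)|y + 10|, which is < eps once |y + 10| < (8/3)eps.
Take delta = min(6, (8/3)eps). Then 0 < |y + 10| < delta forces both bounds, so |(8y + 11)/(y - 2) − (23/4)| < eps.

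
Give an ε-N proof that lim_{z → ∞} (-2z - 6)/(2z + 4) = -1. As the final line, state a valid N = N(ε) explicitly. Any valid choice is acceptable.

N = 1/ε

Let ε > 0 be given. We seek N > 0 such that z > N implies |(-2z - 6)/(2z + 4) + 1| < ε.
(-2z - 6)/(2z + 4) + 1 = (2(-2z - 6) − (-2)(2z + 4)) / (2(2z + 4)) = -4/(2(2z + 4)).
For z > 0 we have 2z + 4 > 2z, so |(-2z - 6)/(2z + 4) + 1| = 4/(2(2z + 4)) < 4/(2·2z) = 1/z.
Thus |(-2z - 6)/(2z + 4) + 1| < ε whenever z > 1/ε.
Take N = 1/ε. If z > N then |(-2z - 6)/(2z + 4) + 1| < 1/z < ε.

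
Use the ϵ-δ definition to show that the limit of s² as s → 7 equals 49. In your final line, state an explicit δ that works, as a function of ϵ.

Suppose ϵ > 0. We seek δ > 0 with 0 < |s − 7| < δ ⇒ |s² − 49| < ϵ.
Factor: s² − 49 = (s − 7)(s + 7), so |s² − 49| = |s − 7|·|s + 7|.
Restrict δ ≤ 1. Then |s − 7| < 1 gives |s| < 8, so by the triangle inequality |s + 7| ≤ 8 + 7 = 15.
Hence |s² − 49| ≤ 15|s − 7|, which is < ϵ once |s − 7| < ϵ/15.
Take δ = min(1, ϵ/15). If 0 < |s − 7| < δ then both bounds hold and |s² − 49| ≤ 15|s − 7| < 15·(ϵ/15) = ϵ.

δ = min(1, ϵ/15)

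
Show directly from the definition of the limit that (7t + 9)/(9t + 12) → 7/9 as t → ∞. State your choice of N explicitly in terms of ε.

N = (1/27)/ε

Let ε > 0. We seek N > 0 such that t > N implies |(7t + 9)/(9t + 12) − (7/9)| < ε.
(7t + 9)/(9t + 12) − (7/9) = (9(7t + 9) − 7(9t + 12)) / (9(9t + 12)) = -3/(9(9t + 12)).
For t > 0 we have 9t + 12 > 9t, so |(7t + 9)/(9t + 12) − (7/9)| = 3/(9(9t + 12)) < 3/(9·9t) = (1/27)/t.
Thus |(7t + 9)/(9t + 12) − (7/9)| < ε whenever t > (1/27)/ε.
Take N = (1/27)/ε. If t > N then |(7t + 9)/(9t + 12) − (7/9)| < (1/27)/t < ε.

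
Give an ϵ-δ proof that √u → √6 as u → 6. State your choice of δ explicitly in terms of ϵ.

Let ϵ > 0. We want δ > 0 such that 0 < |u − 6| < δ implies |√u − √6| < ϵ.
Multiplying by the conjugate, |√u − √6| = |u − 6|/(√u + √6).
Restrict δ ≤ 6 so that |u − 6| < 6 forces u > 0, and then √u + √6 > √6.
Hence |√u − √6| < |u − 6|/√6, which is < ϵ once |u − 6| < √6·ϵ.
Take δ = min(6, √6·ϵ). If 0 < |u − 6| < δ then u > 0 and |√u − √6| < |u − 6|/√6 < ϵ.

δ = min(6, √6·ϵ)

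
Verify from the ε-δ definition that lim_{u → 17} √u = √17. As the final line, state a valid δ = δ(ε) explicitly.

Let ε > 0 be given. We want δ > 0 such that 0 < |u − 17| < δ implies |√u − √17| < ε.
Multiplying by the conjugate, |√u − √17| = |u − 17|/(√u + √17).
Restrict δ ≤ 17 so that |u − 17| < 17 forces u > 0, and then √u + √17 > √17.
Hence |√u − √17| < |u − 17|/√17, which is < ε once |u − 17| < √17·ε.
Take δ = min(17, √17·ε). If 0 < |u − 17| < δ then u > 0 and |√u − √17| < |u − 17|/√17 < ε.

δ = min(17, √17·ε)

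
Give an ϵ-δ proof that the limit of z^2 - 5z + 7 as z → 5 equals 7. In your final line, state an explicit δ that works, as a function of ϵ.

δ = min(1, ϵ/6)

Suppose ϵ > 0. We want δ > 0 such that 0 < |z − 5| < δ implies |(z^2 - 5z + 7) − 7| < ϵ.
(z^2 - 5z + 7) − 7 = z^2 - 5z = (z − 5)(z).
So |(z^2 - 5z + 7) − 7| = |z − 5|·|z|.
Require δ ≤ 1. Then |z − 5| < 1 gives |z| < 6, and by the triangle inequality |z| ≤ 6 = 6.
Hence |(z^2 - 5z + 7) − 7| ≤ 6|z − 5| < ϵ provided |z − 5| < ϵ/6.
Choosing δ = min(1, ϵ/6) ensures both conditions, hence |(z^2 - 5z + 7) − 7| < ϵ.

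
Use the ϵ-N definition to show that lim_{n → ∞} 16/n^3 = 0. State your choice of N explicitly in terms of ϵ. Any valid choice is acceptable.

N = (16/ϵ)^{1/3}

Let ϵ > 0 be given. For n ≥ 1, |16/n^3 − 0| = 16/n^3.
16/n^3 < ϵ ⇔ n^3 > 16/ϵ ⇔ n > (16/ϵ)^{1/3}.
Take N = (16/ϵ)^{1/3}. Then n > N implies 16/n^3 < ϵ.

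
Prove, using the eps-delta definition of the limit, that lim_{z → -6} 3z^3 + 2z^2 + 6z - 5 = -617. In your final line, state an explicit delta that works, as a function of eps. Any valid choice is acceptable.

Let eps > 0 be given. We want delta > 0 such that 0 < |z + 6| < delta implies |(3z^3 + 2z^2 + 6z - 5) + 617| < eps.
(3z^3 + 2z^2 + 6z - 5) + 617 = 3z^3 + 2z^2 + 6z + 612 = (z + 6)(3z^2 - 16z + 102).
So |(3z^3 + 2z^2 + 6z - 5) + 617| = |z + 6|·|3z^2 - 16z + 102|.
Require delta ≤ 1. Then |z + 6| < 1 gives |z| < 7, and by the triangle inequality |3z^2 - 16z + 102| ≤ 3·7^2 + 16·7 + 102 = 361.
Hence |(3z^3 + 2z^2 + 6z - 5) + 617| ≤ 361|z + 6| < eps provided |z + 6| < eps/361.
Take delta = min(1, eps/361). Then 0 < |z + 6| < delta gives both |z + 6| < 1 and |z + 6| < eps/361, so |(3z^3 + 2z^2 + 6z - 5) + 617| < eps.

delta = min(1, eps/361)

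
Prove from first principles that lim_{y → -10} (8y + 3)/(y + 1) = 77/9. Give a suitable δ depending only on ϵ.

Fix ϵ > 0. We want δ > 0 with 0 < |y + 10| < δ ⇒ |(8y + 3)/(y + 1) − (77/9)| < ϵ.
Combining over a common denominator, (8y + 3)/(y + 1) − (77/9) = [(8y + 3)·(-9) − (-77)·(y + 1)] / [(-9)·(y + 1)] = 5(y + 10) / ((-9)(y + 1)).
So |(8y + 3)/(y + 1) − (77/9)| = 5|y + 10| / (9·|y + 1|).
Restrict δ ≤ 9/2. Then |y + 10| < 9/2 gives |y + 1| = |(y + 10) + (-9)| ≥ 9 − 9/2 = 9/2.
Hence |(8y + 3)/(y + 1) − (77/9)| < 5|y + 10|/(9·(9/2)) = (10/81)|y + 10|, which is < ϵ once |y + 10| < (81/10)ϵ.
Take δ = min(9/2, (81/10)ϵ). Then 0 < |y + 10| < δ forces both bounds, so |(8y + 3)/(y + 1) − (77/9)| < ϵ.

δ = min(9/2, (81/10)ϵ)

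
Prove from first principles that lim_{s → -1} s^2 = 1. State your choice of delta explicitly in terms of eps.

Let eps > 0 be given. We seek delta > 0 with 0 < |s + 1| < delta ⇒ |s^2 − 1| < eps.
Factor: s^2 − 1 = (s + 1)(s - 1), so |s^2 − 1| = |s + 1|·|s - 1|.
Impose delta ≤ 1 so that |s| < 2; then |s - 1| ≤ 3.
Hence |s^2 − 1| ≤ 3|s + 1|, which is < eps once |s + 1| < eps/3.
Take delta = min(1, eps/3). If 0 < |s + 1| < delta then both bounds hold and |s^2 − 1| ≤ 3|s + 1| < 3·(eps/3) = eps.

delta = min(1, eps/3)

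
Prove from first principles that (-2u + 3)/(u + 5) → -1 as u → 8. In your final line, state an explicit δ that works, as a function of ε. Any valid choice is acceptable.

Let ε > 0 be given. We want δ > 0 with 0 < |u − 8| < δ ⇒ |(-2u + 3)/(u + 5) + 1| < ε.
Combining over a common denominator, (-2u + 3)/(u + 5) + 1 = [(-2u + 3)·13 − (-13)·(u + 5)] / [13·(u + 5)] = -13(u − 8) / (13(u + 5)).
So |(-2u + 3)/(u + 5) + 1| = 13|u − 8| / (13·|u + 5|).
Require δ ≤ 13/2, so |u + 5| ≥ |13| − |u − 8| > 13 − 13/2 = 13/2.
Hence |(-2u + 3)/(u + 5) + 1| < 13|u − 8|/(13·(13/2)) = (2/13)|u − 8|, which is < ε once |u − 8| < (13/2)ε.
Take δ = min(13/2, (13/2)ε). Then 0 < |u − 8| < δ forces both bounds, so |(-2u + 3)/(u + 5) + 1| < ε.

δ = min(13/2, (13/2)ε)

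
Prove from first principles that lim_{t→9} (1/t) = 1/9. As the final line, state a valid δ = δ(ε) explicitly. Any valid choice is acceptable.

δ = min(9/2, (81/2)ε)

Let ε > 0. We seek δ > 0 such that 0 < |t − 9| < δ implies |1/t − (1/9)| < ε.
|1/t − (1/9)| = |9 − t|/(9·|t|) = |t − 9|/(9|t|).
Restrict δ ≤ 9/2. Then |t − 9| < 9/2 gives |t| > 9/2, so 9|t| > 81/2.
Then |1/t − (1/9)| < |t − 9|/(81/2), which is < ε when |t − 9| < (81/2)ε.
Take δ = min(9/2, (81/2)ε). Then 0 < |t − 9| < δ gives both |t − 9| < 9/2 and |t − 9| < (81/2)ε, so |1/t − (1/9)| < ε.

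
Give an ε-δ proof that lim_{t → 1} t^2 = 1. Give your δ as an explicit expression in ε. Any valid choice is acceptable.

δ = min(1, ε/3)

Fix ε > 0. We seek δ > 0 with 0 < |t − 1| < δ ⇒ |t^2 − 1| < ε.
Factor: t^2 − 1 = (t − 1)(t + 1), so |t^2 − 1| = |t − 1|·|t + 1|.
Restrict δ ≤ 1. Then |t − 1| < 1 gives |t| < 2, so by the triangle inequality |t + 1| ≤ 2 + 1 = 3.
Hence |t^2 − 1| ≤ 3|t − 1|, which is < ε once |t − 1| < ε/3.
Take δ = min(1, ε/3). If 0 < |t − 1| < δ then both bounds hold and |t^2 − 1| ≤ 3|t − 1| < 3·(ε/3) = ε.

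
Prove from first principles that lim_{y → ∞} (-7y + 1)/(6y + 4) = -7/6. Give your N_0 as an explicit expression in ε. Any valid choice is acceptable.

Suppose ε > 0. We seek N_0 > 0 such that y > N_0 implies |(-7y + 1)/(6y + 4) + 7/6| < ε.
(-7y + 1)/(6y + 4) + 7/6 = (6(-7y + 1) − (-7)(6y + 4)) / (6(6y + 4)) = 34/(6(6y + 4)).
For y > 0 we have 6y + 4 > 6y, so |(-7y + 1)/(6y + 4) + 7/6| = 34/(6(6y + 4)) < 34/(6·6y) = (17/18)/y.
Thus |(-7y + 1)/(6y + 4) + 7/6| < ε whenever y > (17/18)/ε.
Take N_0 = (17/18)/ε. If y > N_0 then |(-7y + 1)/(6y + 4) + 7/6| < (17/18)/y < ε.

N_0 = (17/18)/ε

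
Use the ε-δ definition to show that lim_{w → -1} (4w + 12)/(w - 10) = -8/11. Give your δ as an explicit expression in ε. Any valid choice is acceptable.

Fix ε > 0. We want δ > 0 with 0 < |w + 1| < δ ⇒ |(4w + 12)/(w - 10) + 8/11| < ε.
Combining over a common denominator, (4w + 12)/(w - 10) + 8/11 = [(4w + 12)·(-11) − 8·(w - 10)] / [(-11)·(w - 10)] = -52(w + 1) / ((-11)(w - 10)).
So |(4w + 12)/(w - 10) + 8/11| = 52|w + 1| / (11·|w − 10|).
Require δ ≤ 11/2, so |w − 10| ≥ |-11| − |w + 1| > 11 − 11/2 = 11/2.
Hence |(4w + 12)/(w - 10) + 8/11| < 52|w + 1|/(11·(11/2)) = (104/121)|w + 1|, which is < ε once |w + 1| < (121/104)ε.
Take δ = min(11/2, (121/104)ε). Then 0 < |w + 1| < δ forces both bounds, so |(4w + 12)/(w - 10) + 8/11| < ε.

δ = min(11/2, (121/104)ε)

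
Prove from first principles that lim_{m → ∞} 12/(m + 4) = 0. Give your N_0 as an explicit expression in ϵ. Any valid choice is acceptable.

N_0 = 12/ϵ

Fix ϵ > 0. For m ≥ 1, |12/(m + 4) − 0| = 12/(m + 4) ≤ 12/m.
We need 12/m < ϵ, i.e. m > 12/ϵ.
Take N_0 = 12/ϵ. If m > N_0 then |12/(m + 4)| ≤ 12/m < ϵ.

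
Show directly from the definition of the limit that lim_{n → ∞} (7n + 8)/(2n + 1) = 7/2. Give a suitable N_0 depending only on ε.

N_0 = (9/4)/ε

Fix ε > 0. For n ≥ 1, |(7n + 8)/(2n + 1) − (7/2)| = |9|/(2(2n + 1)) = 9/(2(2n + 1)).
Since 2n + 1 ≥ 2n for n ≥ 1, this is ≤ 9/(2·2n) = (9/4)/n.
So |(7n + 8)/(2n + 1) − (7/2)| < ε whenever n > (9/4)/ε.
Take N_0 = (9/4)/ε. If n > N_0 then |(7n + 8)/(2n + 1) − (7/2)| ≤ (9/4)/n < ε.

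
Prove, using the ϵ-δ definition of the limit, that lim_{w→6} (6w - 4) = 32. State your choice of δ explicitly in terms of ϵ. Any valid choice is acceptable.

δ = ϵ/6

Let ϵ > 0 be given. We need δ > 0 so that 0 < |w − 6| < δ implies |(6w - 4) − 32| < ϵ.
Since (6w - 4) − 32 = 6(w − 6), we have |(6w - 4) − 32| = 6|w − 6|.
So 6|w − 6| < ϵ exactly when |w − 6| < ϵ/6.
Choosing δ = ϵ/6 gives |(6w - 4) − 32| = 6|w − 6| < ϵ whenever |w − 6| < δ.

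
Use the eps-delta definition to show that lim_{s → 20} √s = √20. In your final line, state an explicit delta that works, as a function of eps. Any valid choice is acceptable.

delta = min(20, √20·eps)

Let eps > 0 be given. We want delta > 0 such that 0 < |s − 20| < delta implies |√s − √20| < eps.
Rationalise: √s − √20 = (s − 20)/(√s + √20), so |√s − √20| = |s − 20|/(√s + √20).
Restrict delta ≤ 20 so that |s − 20| < 20 forces s > 0, and then √s + √20 > √20.
Hence |√s − √20| < |s − 20|/√20, which is < eps once |s − 20| < √20·eps.
Take delta = min(20, √20·eps). If 0 < |s − 20| < delta then s > 0 and |√s − √20| < |s − 20|/√20 < eps.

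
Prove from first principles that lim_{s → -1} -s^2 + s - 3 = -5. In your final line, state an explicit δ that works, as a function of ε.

δ = min(1, ε/4)

Let ε > 0. We want δ > 0 such that 0 < |s + 1| < δ implies |(-s^2 + s - 3) + 5| < ε.
(-s^2 + s - 3) + 5 = -s^2 + s + 2 = (s + 1)(-s + 2).
So |(-s^2 + s - 3) + 5| = |s + 1|·|-s + 2|.
Require δ ≤ 1. Then |s + 1| < 1 gives |s| < 2, and by the triangle inequality |-s + 2| ≤ 2 + 2 = 4.
Hence |(-s^2 + s - 3) + 5| ≤ 4|s + 1| < ε provided |s + 1| < ε/4.
Choosing δ = min(1, ε/4) ensures both conditions, hence |(-s^2 + s - 3) + 5| < ε.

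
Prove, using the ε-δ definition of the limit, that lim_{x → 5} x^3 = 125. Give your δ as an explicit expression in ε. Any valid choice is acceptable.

Suppose ε > 0. We seek δ > 0 with 0 < |x − 5| < δ ⇒ |x^3 − 125| < ε.
Factor: x^3 − 125 = (x − 5)(x^2 + 5x + 25), so |x^3 − 125| = |x − 5|·|x^2 + 5x + 25|.
Restrict δ ≤ 1. Then |x − 5| < 1 gives |x| < 6, so by the triangle inequality |x^2 + 5x + 25| ≤ 6^2 + 5·6 + 25 = 91.
Hence |x^3 − 125| ≤ 91|x − 5|, which is < ε once |x − 5| < ε/91.
Take δ = min(1, ε/91). If 0 < |x − 5| < δ then both bounds hold and |x^3 − 125| ≤ 91|x − 5| < 91·(ε/91) = ε.

δ = min(1, ε/91)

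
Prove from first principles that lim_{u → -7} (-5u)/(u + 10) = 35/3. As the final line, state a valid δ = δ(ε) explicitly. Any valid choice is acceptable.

δ = min(3/2, (9/100)ε)

Fix ε > 0. We want δ > 0 with 0 < |u + 7| < δ ⇒ |(-5u)/(u + 10) − (35/3)| < ε.
Combining over a common denominator, (-5u)/(u + 10) − (35/3) = [(-5u)·3 − 35·(u + 10)] / [3·(u + 10)] = -50(u + 7) / (3(u + 10)).
So |(-5u)/(u + 10) − (35/3)| = 50|u + 7| / (3·|u + 10|).
Restrict δ ≤ 3/2. Then |u + 7| < 3/2 gives |u + 10| = |(u + 7) + 3| ≥ 3 − 3/2 = 3/2.
Hence |(-5u)/(u + 10) − (35/3)| < 50|u + 7|/(3·(3/2)) = (100/9)|u + 7|, which is < ε once |u + 7| < (9/100)ε.
Take δ = min(3/2, (9/100)ε). Then 0 < |u + 7| < δ forces both bounds, so |(-5u)/(u + 10) − (35/3)| < ε.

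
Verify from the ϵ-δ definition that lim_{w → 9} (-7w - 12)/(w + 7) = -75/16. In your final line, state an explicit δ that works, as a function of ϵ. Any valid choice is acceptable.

δ = min(8, (128/37)ϵ)

Let ϵ > 0 be given. We want δ > 0 with 0 < |w − 9| < δ ⇒ |(-7w - 12)/(w + 7) + 75/16| < ϵ.
Combining over a common denominator, (-7w - 12)/(w + 7) + 75/16 = [(-7w - 12)·16 − (-75)·(w + 7)] / [16·(w + 7)] = -37(w − 9) / (16(w + 7)).
So |(-7w - 12)/(w + 7) + 75/16| = 37|w − 9| / (16·|w + 7|).
Restrict δ ≤ 8. Then |w − 9| < 8 gives |w + 7| = |(w − 9) + 16| ≥ 16 − 8 = 8.
Hence |(-7w - 12)/(w + 7) + 75/16| < 37|w − 9|/(16·8) = (37/128)|w − 9|, which is < ϵ once |w − 9| < (128/37)ϵ.
Take δ = min(8, (128/37)ϵ). Then 0 < |w − 9| < δ forces both bounds, so |(-7w - 12)/(w + 7) + 75/16| < ϵ.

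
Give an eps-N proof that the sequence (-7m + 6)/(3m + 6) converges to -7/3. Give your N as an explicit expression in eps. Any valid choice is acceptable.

N = (20/3)/eps

Let eps > 0 be given. For m ≥ 1, |(-7m + 6)/(3m + 6) + 7/3| = |60|/(3(3m + 6)) = 60/(3(3m + 6)).
Since 3m + 6 ≥ 3m for m ≥ 1, this is ≤ 60/(3·3m) = (20/3)/m.
So |(-7m + 6)/(3m + 6) + 7/3| < eps whenever m > (20/3)/eps.
Take N = (20/3)/eps. If m > N then |(-7m + 6)/(3m + 6) + 7/3| ≤ (20/3)/m < eps.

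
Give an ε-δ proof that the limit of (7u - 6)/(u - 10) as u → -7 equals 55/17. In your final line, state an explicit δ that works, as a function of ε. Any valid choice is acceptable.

Suppose ε > 0. We want δ > 0 with 0 < |u + 7| < δ ⇒ |(7u - 6)/(u - 10) − (55/17)| < ε.
Combining over a common denominator, (7u - 6)/(u - 10) − (55/17) = [(7u - 6)·(-17) − (-55)·(u - 10)] / [(-17)·(u - 10)] = -64(u + 7) / ((-17)(u - 10)).
So |(7u - 6)/(u - 10) − (55/17)| = 64|u + 7| / (17·|u − 10|).
Restrict δ ≤ 17/2. Then |u + 7| < 17/2 gives |u − 10| = |(u + 7) + (-17)| ≥ 17 − 17/2 = 17/2.
Hence |(7u - 6)/(u - 10) − (55/17)| < 64|u + 7|/(17·(17/2)) = (128/289)|u + 7|, which is < ε once |u + 7| < (289/128)ε.
Take δ = min(17/2, (289/128)ε). Then 0 < |u + 7| < δ forces both bounds, so |(7u - 6)/(u - 10) − (55/17)| < ε.

δ = min(17/2, (289/128)ε)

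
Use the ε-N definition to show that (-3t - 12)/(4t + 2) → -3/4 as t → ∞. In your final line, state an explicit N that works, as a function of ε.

Fix ε > 0. We seek N > 0 such that t > N implies |(-3t - 12)/(4t + 2) + 3/4| < ε.
(-3t - 12)/(4t + 2) + 3/4 = (4(-3t - 12) − (-3)(4t + 2)) / (4(4t + 2)) = -42/(4(4t + 2)).
For t > 0 we have 4t + 2 > 4t, so |(-3t - 12)/(4t + 2) + 3/4| = 42/(4(4t + 2)) < 42/(4·4t) = (21/8)/t.
Thus |(-3t - 12)/(4t + 2) + 3/4| < ε whenever t > (21/8)/ε.
Take N = (21/8)/ε. If t > N then |(-3t - 12)/(4t + 2) + 3/4| < (21/8)/t < ε.

N = (21/8)/ε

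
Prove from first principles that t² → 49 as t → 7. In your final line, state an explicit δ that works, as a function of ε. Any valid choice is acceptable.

δ = min(1, ε/15)

Fix ε > 0. We seek δ > 0 with 0 < |t − 7| < δ ⇒ |t² − 49| < ε.
Factor: t² − 49 = (t − 7)(t + 7), so |t² − 49| = |t − 7|·|t + 7|.
Restrict δ ≤ 1. Then |t − 7| < 1 gives |t| < 8, so by the triangle inequality |t + 7| ≤ 8 + 7 = 15.
Hence |t² − 49| ≤ 15|t − 7|, which is < ε once |t − 7| < ε/15.
Take δ = min(1, ε/15). If 0 < |t − 7| < δ then both bounds hold and |t² − 49| ≤ 15|t − 7| < 15·(ε/15) = ε.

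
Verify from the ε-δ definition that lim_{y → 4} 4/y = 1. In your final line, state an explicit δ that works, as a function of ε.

Let ε > 0 be given. We seek δ > 0 such that 0 < |y − 4| < δ implies |4/y − 1| < ε.
|4/y − 1| = 4·|4 − y|/(4·|y|) = 4|y − 4|/(4|y|).
Require δ ≤ 2 so that |y| > 4 − 2 = 2, hence 4|y| > 8.
Then |4/y − 1| < 4|y − 4|/8, which is < ε when |y − 4| < 2ε.
Take δ = min(2, 2ε). Then 0 < |y − 4| < δ gives both |y − 4| < 2 and |y − 4| < 2ε, so |4/y − 1| < ε.

δ = min(2, 2ε)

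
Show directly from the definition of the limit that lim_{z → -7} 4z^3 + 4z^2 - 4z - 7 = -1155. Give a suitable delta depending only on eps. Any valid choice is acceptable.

Suppose eps > 0. We want delta > 0 such that 0 < |z + 7| < delta implies |(4z^3 + 4z^2 - 4z - 7) + 1155| < eps.
(4z^3 + 4z^2 - 4z - 7) + 1155 = 4z^3 + 4z^2 - 4z + 1148 = (z + 7)(4z^2 - 24z + 164).
So |(4z^3 + 4z^2 - 4z - 7) + 1155| = |z + 7|·|4z^2 - 24z + 164|.
Require delta ≤ 1. Then |z + 7| < 1 gives |z| < 8, and by the triangle inequality |4z^2 - 24z + 164| ≤ 4·8^2 + 24·8 + 164 = 612.
Hence |(4z^3 + 4z^2 - 4z - 7) + 1155| ≤ 612|z + 7| < eps provided |z + 7| < eps/612.
Choosing delta = min(1, eps/612) ensures both conditions, hence |(4z^3 + 4z^2 - 4z - 7) + 1155| < eps.

delta = min(1, eps/612)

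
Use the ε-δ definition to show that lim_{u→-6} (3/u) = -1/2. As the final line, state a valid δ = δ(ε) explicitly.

δ = min(3, 6ε)

Fix ε > 0. We seek δ > 0 such that 0 < |u + 6| < δ implies |3/u + 1/2| < ε.
|3/u + 1/2| = 3·|-6 − u|/(6·|u|) = 3|u + 6|/(6|u|).
Require δ ≤ 3 so that |u| > 6 − 3 = 3, hence 6|u| > 18.
Then |3/u + 1/2| < 3|u + 6|/18, which is < ε when |u + 6| < 6ε.
Take δ = min(3, 6ε). Then 0 < |u + 6| < δ gives both |u + 6| < 3 and |u + 6| < 6ε, so |3/u + 1/2| < ε.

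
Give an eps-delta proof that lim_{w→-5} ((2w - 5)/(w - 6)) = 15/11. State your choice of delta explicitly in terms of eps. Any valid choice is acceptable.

delta = min(11/2, (121/14)eps)

Let eps > 0. We want delta > 0 with 0 < |w + 5| < delta ⇒ |(2w - 5)/(w - 6) − (15/11)| < eps.
Combining over a common denominator, (2w - 5)/(w - 6) − (15/11) = [(2w - 5)·(-11) − (-15)·(w - 6)] / [(-11)·(w - 6)] = -7(w + 5) / ((-11)(w - 6)).
So |(2w - 5)/(w - 6) − (15/11)| = 7|w + 5| / (11·|w − 6|).
Restrict delta ≤ 11/2. Then |w + 5| < 11/2 gives |w − 6| = |(w + 5) + (-11)| ≥ 11 − 11/2 = 11/2.
Hence |(2w - 5)/(w - 6) − (15/11)| < 7|w + 5|/(11·(11/2)) = (14/121)|w + 5|, which is < eps once |w + 5| < (121/14)eps.
Take delta = min(11/2, (121/14)eps). Then 0 < |w + 5| < delta forces both bounds, so |(2w - 5)/(w - 6) − (15/11)| < eps.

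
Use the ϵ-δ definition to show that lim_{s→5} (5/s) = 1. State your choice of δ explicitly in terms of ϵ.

Suppose ϵ > 0. We seek δ > 0 such that 0 < |s − 5| < δ implies |5/s − 1| < ϵ.
|5/s − 1| = 5·|5 − s|/(5·|s|) = 5|s − 5|/(5|s|).
Require δ ≤ 5/2 so that |s| > 5 − 5/2 = 5/2, hence 5|s| > 25/2.
Then |5/s − 1| < 5|s − 5|/(25/2), which is < ϵ when |s − 5| < (5/2)ϵ.
Take δ = min(5/2, (5/2)ϵ). Then 0 < |s − 5| < δ gives both |s − 5| < 5/2 and |s − 5| < (5/2)ϵ, so |5/s − 1| < ϵ.

δ = min(5/2, (5/2)ϵ)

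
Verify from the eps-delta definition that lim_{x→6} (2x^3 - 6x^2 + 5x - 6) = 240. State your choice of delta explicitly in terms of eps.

Fix eps > 0. We want delta > 0 such that 0 < |x − 6| < delta implies |(2x^3 - 6x^2 + 5x - 6) − 240| < eps.
(2x^3 - 6x^2 + 5x - 6) − 240 = 2x^3 - 6x^2 + 5x - 246 = (x − 6)(2x^2 + 6x + 41).
So |(2x^3 - 6x^2 + 5x - 6) − 240| = |x − 6|·|2x^2 + 6x + 41|.
Assume first that |x − 6| < 1, so |x| < 7. Then |2x^2 + 6x + 41| ≤ 2·7^2 + 6·7 + 41 = 181.
Hence |(2x^3 - 6x^2 + 5x - 6) − 240| ≤ 181|x − 6| < eps provided |x − 6| < eps/181.
Choosing delta = min(1, eps/181) ensures both conditions, hence |(2x^3 - 6x^2 + 5x - 6) − 240| < eps.

delta = min(1, eps/181)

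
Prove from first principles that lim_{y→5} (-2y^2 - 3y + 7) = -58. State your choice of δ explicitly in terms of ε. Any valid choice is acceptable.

δ = min(2, ε/27)

Suppose ε > 0. We want δ > 0 such that 0 < |y − 5| < δ implies |(-2y^2 - 3y + 7) + 58| < ε.
(-2y^2 - 3y + 7) + 58 = -2y^2 - 3y + 65 = (y − 5)(-2y - 13).
So |(-2y^2 - 3y + 7) + 58| = |y − 5|·|-2y - 13|.
Assume first that |y − 5| < 2, so |y| < 7. Then |-2y - 13| ≤ 2·7 + 13 = 27.
Hence |(-2y^2 - 3y + 7) + 58| ≤ 27|y − 5| < ε provided |y − 5| < ε/27.
Take δ = min(2, ε/27). Then 0 < |y − 5| < δ gives both |y − 5| < 2 and |y − 5| < ε/27, so |(-2y^2 - 3y + 7) + 58| < ε.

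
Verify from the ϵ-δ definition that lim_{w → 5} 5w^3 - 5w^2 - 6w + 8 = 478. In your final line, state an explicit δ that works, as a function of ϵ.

Fix ϵ > 0. We want δ > 0 such that 0 < |w − 5| < δ implies |(5w^3 - 5w^2 - 6w + 8) − 478| < ϵ.
(5w^3 - 5w^2 - 6w + 8) − 478 = 5w^3 - 5w^2 - 6w - 470 = (w − 5)(5w^2 + 20w + 94).
So |(5w^3 - 5w^2 - 6w + 8) − 478| = |w − 5|·|5w^2 + 20w + 94|.
Assume first that |w − 5| < 2, so |w| < 7. Then |5w^2 + 20w + 94| ≤ 5·7^2 + 20·7 + 94 = 479.
Hence |(5w^3 - 5w^2 - 6w + 8) − 478| ≤ 479|w − 5| < ϵ provided |w − 5| < ϵ/479.
Choosing δ = min(2, ϵ/479) ensures both conditions, hence |(5w^3 - 5w^2 - 6w + 8) − 478| < ϵ.

δ = min(2, ϵ/479)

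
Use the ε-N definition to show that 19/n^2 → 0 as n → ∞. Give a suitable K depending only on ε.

K = (19/ε)^{1/2}

Fix ε > 0. For n ≥ 1, |19/n^2 − 0| = 19/n^2.
19/n^2 < ε ⇔ n^2 > 19/ε ⇔ n > (19/ε)^{1/2}.
Take K = (19/ε)^{1/2}. Then n > K implies 19/n^2 < ε.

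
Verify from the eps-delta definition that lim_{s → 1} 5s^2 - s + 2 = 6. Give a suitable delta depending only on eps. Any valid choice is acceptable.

delta = min(1, eps/14)

Let eps > 0. We want delta > 0 such that 0 < |s − 1| < delta implies |(5s^2 - s + 2) − 6| < eps.
(5s^2 - s + 2) − 6 = 5s^2 - s - 4 = (s − 1)(5s + 4).
So |(5s^2 - s + 2) − 6| = |s − 1|·|5s + 4|.
Assume first that |s − 1| < 1, so |s| < 2. Then |5s + 4| ≤ 5·2 + 4 = 14.
Hence |(5s^2 - s + 2) − 6| ≤ 14|s − 1| < eps provided |s − 1| < eps/14.
Take delta = min(1, eps/14). Then 0 < |s − 1| < delta gives both |s − 1| < 1 and |s − 1| < eps/14, so |(5s^2 - s + 2) − 6| < eps.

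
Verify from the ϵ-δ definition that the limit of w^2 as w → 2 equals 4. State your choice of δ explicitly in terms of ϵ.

δ = min(2, ϵ/6)

Suppose ϵ > 0. We seek δ > 0 with 0 < |w − 2| < δ ⇒ |w^2 − 4| < ϵ.
Factor: w^2 − 4 = (w − 2)(w + 2), so |w^2 − 4| = |w − 2|·|w + 2|.
Impose δ ≤ 2 so that |w| < 4; then |w + 2| ≤ 6.
Hence |w^2 − 4| ≤ 6|w − 2|, which is < ϵ once |w − 2| < ϵ/6.
Take δ = min(2, ϵ/6). If 0 < |w − 2| < δ then both bounds hold and |w^2 − 4| ≤ 6|w − 2| < 6·(ϵ/6) = ϵ.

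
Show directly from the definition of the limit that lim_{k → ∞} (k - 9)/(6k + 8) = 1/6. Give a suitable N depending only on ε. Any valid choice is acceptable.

N = (31/18)/ε

Let ε > 0 be given. For k ≥ 1, |(k - 9)/(6k + 8) − (1/6)| = |-62|/(6(6k + 8)) = 62/(6(6k + 8)).
Since 6k + 8 ≥ 6k for k ≥ 1, this is ≤ 62/(6·6k) = (31/18)/k.
So |(k - 9)/(6k + 8) − (1/6)| < ε whenever k > (31/18)/ε.
Take N = (31/18)/ε. If k > N then |(k - 9)/(6k + 8) − (1/6)| ≤ (31/18)/k < ε.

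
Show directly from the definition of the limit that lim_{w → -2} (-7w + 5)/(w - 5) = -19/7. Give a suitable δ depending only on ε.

Suppose ε > 0. We want δ > 0 with 0 < |w + 2| < δ ⇒ |(-7w + 5)/(w - 5) + 19/7| < ε.
Combining over a common denominator, (-7w + 5)/(w - 5) + 19/7 = [(-7w + 5)·(-7) − 19·(w - 5)] / [(-7)·(w - 5)] = 30(w + 2) / ((-7)(w - 5)).
So |(-7w + 5)/(w - 5) + 19/7| = 30|w + 2| / (7·|w − 5|).
Restrict δ ≤ 7/2. Then |w + 2| < 7/2 gives |w − 5| = |(w + 2) + (-7)| ≥ 7 − 7/2 = 7/2.
Hence |(-7w + 5)/(w - 5) + 19/7| < 30|w + 2|/(7·(7/2)) = (60/49)|w + 2|, which is < ε once |w + 2| < (49/60)ε.
Take δ = min(7/2, (49/60)ε). Then 0 < |w + 2| < δ forces both bounds, so |(-7w + 5)/(w - 5) + 19/7| < ε.

δ = min(7/2, (49/60)ε)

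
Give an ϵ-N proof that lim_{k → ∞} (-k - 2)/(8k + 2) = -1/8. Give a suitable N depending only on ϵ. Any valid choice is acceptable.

Suppose ϵ > 0. For k ≥ 1, |(-k - 2)/(8k + 2) + 1/8| = |-14|/(8(8k + 2)) = 14/(8(8k + 2)).
Since 8k + 2 ≥ 8k for k ≥ 1, this is ≤ 14/(8·8k) = (7/32)/k.
So |(-k - 2)/(8k + 2) + 1/8| < ϵ whenever k > (7/32)/ϵ.
Take N = (7/32)/ϵ. If k > N then |(-k - 2)/(8k + 2) + 1/8| ≤ (7/32)/k < ϵ.

N = (7/32)/ϵ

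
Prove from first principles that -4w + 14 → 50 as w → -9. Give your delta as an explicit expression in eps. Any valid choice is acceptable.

Fix eps > 0. We need delta > 0 so that 0 < |w + 9| < delta implies |(-4w + 14) − 50| < eps.
|(-4w + 14) − 50| = |-4w - 36| = 4|w + 9|.
Thus it suffices that |w + 9| < eps/4.
Take delta = eps/4. If 0 < |w + 9| < delta then |(-4w + 14) − 50| = 4|w + 9| < 4·(eps/4) = eps.

delta = eps/4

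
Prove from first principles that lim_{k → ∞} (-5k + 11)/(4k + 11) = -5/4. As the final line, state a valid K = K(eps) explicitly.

K = (99/16)/eps

Let eps > 0 be given. For k ≥ 1, |(-5k + 11)/(4k + 11) + 5/4| = |99|/(4(4k + 11)) = 99/(4(4k + 11)).
Since 4k + 11 ≥ 4k for k ≥ 1, this is ≤ 99/(4·4k) = (99/16)/k.
So |(-5k + 11)/(4k + 11) + 5/4| < eps whenever k > (99/16)/eps.
Take K = (99/16)/eps. If k > K then |(-5k + 11)/(4k + 11) + 5/4| ≤ (99/16)/k < eps.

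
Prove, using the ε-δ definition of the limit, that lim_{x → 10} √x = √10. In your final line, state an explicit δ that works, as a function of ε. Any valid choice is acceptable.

Suppose ε > 0. We want δ > 0 such that 0 < |x − 10| < δ implies |√x − √10| < ε.
Multiplying by the conjugate, |√x − √10| = |x − 10|/(√x + √10).
Restrict δ ≤ 10 so that |x − 10| < 10 forces x > 0, and then √x + √10 > √10.
Hence |√x − √10| < |x − 10|/√10, which is < ε once |x − 10| < √10·ε.
Take δ = min(10, √10·ε). If 0 < |x − 10| < δ then x > 0 and |√x − √10| < |x − 10|/√10 < ε.

δ = min(10, √10·ε)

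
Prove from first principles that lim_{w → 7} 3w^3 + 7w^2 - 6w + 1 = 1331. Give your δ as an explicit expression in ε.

Let ε > 0. We want δ > 0 such that 0 < |w − 7| < δ implies |(3w^3 + 7w^2 - 6w + 1) − 1331| < ε.
(3w^3 + 7w^2 - 6w + 1) − 1331 = 3w^3 + 7w^2 - 6w - 1330 = (w − 7)(3w^2 + 28w + 190).
So |(3w^3 + 7w^2 - 6w + 1) − 1331| = |w − 7|·|3w^2 + 28w + 190|.
Require δ ≤ 1. Then |w − 7| < 1 gives |w| < 8, and by the triangle inequality |3w^2 + 28w + 190| ≤ 3·8^2 + 28·8 + 190 = 606.
Hence |(3w^3 + 7w^2 - 6w + 1) − 1331| ≤ 606|w − 7| < ε provided |w − 7| < ε/606.
Take δ = min(1, ε/606). Then 0 < |w − 7| < δ gives both |w − 7| < 1 and |w − 7| < ε/606, so |(3w^3 + 7w^2 - 6w + 1) − 1331| < ε.

δ = min(1, ε/606)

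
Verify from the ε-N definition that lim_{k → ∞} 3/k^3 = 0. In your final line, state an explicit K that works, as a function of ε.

K = (3/ε)^{1/3}

Fix ε > 0. For k ≥ 1, |3/k^3 − 0| = 3/k^3.
3/k^3 < ε ⇔ k^3 > 3/ε ⇔ k > (3/ε)^{1/3}.
Take K = (3/ε)^{1/3}. Then k > K implies 3/k^3 < ε.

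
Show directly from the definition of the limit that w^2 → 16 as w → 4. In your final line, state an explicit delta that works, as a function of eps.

delta = min(2, eps/10)

Suppose eps > 0. We seek delta > 0 with 0 < |w − 4| < delta ⇒ |w^2 − 16| < eps.
Factor: w^2 − 16 = (w − 4)(w + 4), so |w^2 − 16| = |w − 4|·|w + 4|.
Restrict delta ≤ 2. Then |w − 4| < 2 gives |w| < 6, so by the triangle inequality |w + 4| ≤ 6 + 4 = 10.
Hence |w^2 − 16| ≤ 10|w − 4|, which is < eps once |w − 4| < eps/10.
Take delta = min(2, eps/10). If 0 < |w − 4| < delta then both bounds hold and |w^2 − 16| ≤ 10|w − 4| < 10·(eps/10) = eps.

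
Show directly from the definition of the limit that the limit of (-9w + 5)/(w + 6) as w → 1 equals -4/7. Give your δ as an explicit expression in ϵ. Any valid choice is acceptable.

δ = min(7/2, (49/118)ϵ)

Suppose ϵ > 0. We want δ > 0 with 0 < |w − 1| < δ ⇒ |(-9w + 5)/(w + 6) + 4/7| < ϵ.
Combining over a common denominator, (-9w + 5)/(w + 6) + 4/7 = [(-9w + 5)·7 − (-4)·(w + 6)] / [7·(w + 6)] = -59(w − 1) / (7(w + 6)).
So |(-9w + 5)/(w + 6) + 4/7| = 59|w − 1| / (7·|w + 6|).
Require δ ≤ 7/2, so |w + 6| ≥ |7| − |w − 1| > 7 − 7/2 = 7/2.
Hence |(-9w + 5)/(w + 6) + 4/7| < 59|w − 1|/(7·(7/2)) = (118/49)|w − 1|, which is < ϵ once |w − 1| < (49/118)ϵ.
Take δ = min(7/2, (49/118)ϵ). Then 0 < |w − 1| < δ forces both bounds, so |(-9w + 5)/(w + 6) + 4/7| < ϵ.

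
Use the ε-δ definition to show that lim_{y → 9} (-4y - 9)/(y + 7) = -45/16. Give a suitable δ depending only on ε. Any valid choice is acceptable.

δ = min(8, (128/19)ε)

Let ε > 0. We want δ > 0 with 0 < |y − 9| < δ ⇒ |(-4y - 9)/(y + 7) + 45/16| < ε.
Combining over a common denominator, (-4y - 9)/(y + 7) + 45/16 = [(-4y - 9)·16 − (-45)·(y + 7)] / [16·(y + 7)] = -19(y − 9) / (16(y + 7)).
So |(-4y - 9)/(y + 7) + 45/16| = 19|y − 9| / (16·|y + 7|).
Require δ ≤ 8, so |y + 7| ≥ |16| − |y − 9| > 16 − 8 = 8.
Hence |(-4y - 9)/(y + 7) + 45/16| < 19|y − 9|/(16·8) = (19/128)|y − 9|, which is < ε once |y − 9| < (128/19)ε.
Take δ = min(8, (128/19)ε). Then 0 < |y − 9| < δ forces both bounds, so |(-4y - 9)/(y + 7) + 45/16| < ε.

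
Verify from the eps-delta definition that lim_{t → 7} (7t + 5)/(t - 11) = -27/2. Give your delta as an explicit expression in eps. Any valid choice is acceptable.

delta = min(2, (4/41)eps)

Let eps > 0 be given. We want delta > 0 with 0 < |t − 7| < delta ⇒ |(7t + 5)/(t - 11) + 27/2| < eps.
Combining over a common denominator, (7t + 5)/(t - 11) + 27/2 = [(7t + 5)·(-4) − 54·(t - 11)] / [(-4)·(t - 11)] = -82(t − 7) / ((-4)(t - 11)).
So |(7t + 5)/(t - 11) + 27/2| = 82|t − 7| / (4·|t − 11|).
Restrict delta ≤ 2. Then |t − 7| < 2 gives |t − 11| = |(t − 7) + (-4)| ≥ 4 − 2 = 2.
Hence |(7t + 5)/(t - 11) + 27/2| < 82|t − 7|/(4·2) = (41/4)|t − 7|, which is < eps once |t − 7| < (4/41)eps.
Take delta = min(2, (4/41)eps). Then 0 < |t − 7| < delta forces both bounds, so |(7t + 5)/(t - 11) + 27/2| < eps.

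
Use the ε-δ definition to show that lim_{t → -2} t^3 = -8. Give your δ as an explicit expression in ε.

Suppose ε > 0. We seek δ > 0 with 0 < |t + 2| < δ ⇒ |t^3 + 8| < ε.
Factor: t^3 + 8 = (t + 2)(t^2 - 2t + 4), so |t^3 + 8| = |t + 2|·|t^2 - 2t + 4|.
Impose δ ≤ 1 so that |t| < 3; then |t^2 - 2t + 4| ≤ 19.
Hence |t^3 + 8| ≤ 19|t + 2|, which is < ε once |t + 2| < ε/19.
Take δ = min(1, ε/19). If 0 < |t + 2| < δ then both bounds hold and |t^3 + 8| ≤ 19|t + 2| < 19·(ε/19) = ε.

δ = min(1, ε/19)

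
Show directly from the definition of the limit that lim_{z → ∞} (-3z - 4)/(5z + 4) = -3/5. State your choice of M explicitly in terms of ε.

M = (8/25)/ε

Fix ε > 0. We seek M > 0 such that z > M implies |(-3z - 4)/(5z + 4) + 3/5| < ε.
(-3z - 4)/(5z + 4) + 3/5 = (5(-3z - 4) − (-3)(5z + 4)) / (5(5z + 4)) = -8/(5(5z + 4)).
For z > 0 we have 5z + 4 > 5z, so |(-3z - 4)/(5z + 4) + 3/5| = 8/(5(5z + 4)) < 8/(5·5z) = (8/25)/z.
Thus |(-3z - 4)/(5z + 4) + 3/5| < ε whenever z > (8/25)/ε.
Take M = (8/25)/ε. If z > M then |(-3z - 4)/(5z + 4) + 3/5| < (8/25)/z < ε.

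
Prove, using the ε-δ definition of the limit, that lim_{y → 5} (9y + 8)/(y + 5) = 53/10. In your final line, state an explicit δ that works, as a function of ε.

δ = min(5, (50/37)ε)

Suppose ε > 0. We want δ > 0 with 0 < |y − 5| < δ ⇒ |(9y + 8)/(y + 5) − (53/10)| < ε.
Combining over a common denominator, (9y + 8)/(y + 5) − (53/10) = [(9y + 8)·10 − 53·(y + 5)] / [10·(y + 5)] = 37(y − 5) / (10(y + 5)).
So |(9y + 8)/(y + 5) − (53/10)| = 37|y − 5| / (10·|y + 5|).
Require δ ≤ 5, so |y + 5| ≥ |10| − |y − 5| > 10 − 5 = 5.
Hence |(9y + 8)/(y + 5) − (53/10)| < 37|y − 5|/(10·5) = (37/50)|y − 5|, which is < ε once |y − 5| < (50/37)ε.
Take δ = min(5, (50/37)ε). Then 0 < |y − 5| < δ forces both bounds, so |(9y + 8)/(y + 5) − (53/10)| < ε.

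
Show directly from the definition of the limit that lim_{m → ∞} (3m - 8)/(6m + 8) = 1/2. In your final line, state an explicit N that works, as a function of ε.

N = 2/ε

Suppose ε > 0. For m ≥ 1, |(3m - 8)/(6m + 8) − (1/2)| = |-72|/(6(6m + 8)) = 72/(6(6m + 8)).
Since 6m + 8 ≥ 6m for m ≥ 1, this is ≤ 72/(6·6m) = 2/m.
So |(3m - 8)/(6m + 8) − (1/2)| < ε whenever m > 2/ε.
Take N = 2/ε. If m > N then |(3m - 8)/(6m + 8) − (1/2)| ≤ 2/m < ε.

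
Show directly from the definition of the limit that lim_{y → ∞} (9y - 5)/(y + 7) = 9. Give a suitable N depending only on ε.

Fix ε > 0. We seek N > 0 such that y > N implies |(9y - 5)/(y + 7) − 9| < ε.
(9y - 5)/(y + 7) − 9 = ((9y - 5) − 9(y + 7)) / ((y + 7)) = -68/((y + 7)).
For y > 0 we have y + 7 > y, so |(9y - 5)/(y + 7) − 9| = 68/((y + 7)) < 68/(y) = 68/y.
Thus |(9y - 5)/(y + 7) − 9| < ε whenever y > 68/ε.
Take N = 68/ε. If y > N then |(9y - 5)/(y + 7) − 9| < 68/y < ε.

N = 68/ε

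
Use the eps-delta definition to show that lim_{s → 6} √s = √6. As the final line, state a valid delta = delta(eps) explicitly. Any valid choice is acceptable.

Let eps > 0 be given. We want delta > 0 such that 0 < |s − 6| < delta implies |√s − √6| < eps.
Multiplying by the conjugate, |√s − √6| = |s − 6|/(√s + √6).
Restrict delta ≤ 6 so that |s − 6| < 6 forces s > 0, and then √s + √6 > √6.
Hence |√s − √6| < |s − 6|/√6, which is < eps once |s − 6| < √6·eps.
Take delta = min(6, √6·eps). If 0 < |s − 6| < delta then s > 0 and |√s − √6| < |s − 6|/√6 < eps.

delta = min(6, √6·eps)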